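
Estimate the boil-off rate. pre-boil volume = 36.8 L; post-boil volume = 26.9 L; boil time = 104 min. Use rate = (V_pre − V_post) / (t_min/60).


rate = (36.8 − 26.9) / (104/60)

5.7115 L/hr


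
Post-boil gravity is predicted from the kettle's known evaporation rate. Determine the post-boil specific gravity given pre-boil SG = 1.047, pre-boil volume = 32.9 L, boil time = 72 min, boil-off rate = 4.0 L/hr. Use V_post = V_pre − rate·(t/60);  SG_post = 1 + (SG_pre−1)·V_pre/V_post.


V_post = 32.9 − 4.0·(72/60) = 28.1000
SG_post = 1 + (1.047 − 1)·32.9/28.1000

1.0550


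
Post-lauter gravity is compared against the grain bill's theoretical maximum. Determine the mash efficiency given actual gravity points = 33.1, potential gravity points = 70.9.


efficiency = actual / potential × 100
efficiency = 33.1 / 70.9 × 100

46.6855 %


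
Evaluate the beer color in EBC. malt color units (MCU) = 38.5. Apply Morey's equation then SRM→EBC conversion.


SRM = 1.4922·MCU^0.6859;  EBC = SRM·1.97
SRM = 1.4922·38.5^0.6859 = 18.2513
EBC = 18.2513·1.97

35.9551 EBC


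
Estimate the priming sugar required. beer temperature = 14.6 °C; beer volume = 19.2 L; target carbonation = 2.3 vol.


residual = 14.695·(0.01821 + 0.09011·e^(−0.04·T));  sugar = (target − residual)·4.0·V
residual = 14.695·(0.01821 + 0.09011·e^(−0.04·14.6)) = 1.0060
sugar = (2.3 − 1.0060)·4.0·19.2

99.3765 g


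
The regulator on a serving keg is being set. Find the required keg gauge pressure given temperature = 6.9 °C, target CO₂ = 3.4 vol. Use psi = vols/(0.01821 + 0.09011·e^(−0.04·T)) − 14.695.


psi = 3.4/(0.01821 + 0.09011·e^(−0.04·6.9)) − 14.695

24.5720 psi


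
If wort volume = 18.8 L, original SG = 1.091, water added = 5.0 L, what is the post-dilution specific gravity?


SG_new = 1 + (SG_old − 1)·V_old/(V_old + V_water)
pts = (1.091 − 1)·1000·18.8/(18.8 + 5.0) = 71.8824
SG_new = 1 + 71.8824/1000

1.0719


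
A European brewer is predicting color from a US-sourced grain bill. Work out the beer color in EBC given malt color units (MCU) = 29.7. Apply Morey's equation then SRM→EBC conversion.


SRM = 1.4922·MCU^0.6859;  EBC = SRM·1.97
SRM = 1.4922·29.7^0.6859 = 15.2753
EBC = 15.2753·1.97

30.0924 EBC


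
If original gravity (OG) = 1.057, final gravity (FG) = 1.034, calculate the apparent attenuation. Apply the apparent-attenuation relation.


AA = (OG − FG)/(OG − 1) · 100
AA = (1.057 − 1.034)/(1.057 − 1) · 100

40.3509 %


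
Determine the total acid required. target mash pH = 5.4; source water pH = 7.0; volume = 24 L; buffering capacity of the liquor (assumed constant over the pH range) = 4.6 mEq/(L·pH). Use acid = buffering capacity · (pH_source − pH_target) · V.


acid = 4.6 · (7.0 − 5.4) · 24

176.6400 mEq


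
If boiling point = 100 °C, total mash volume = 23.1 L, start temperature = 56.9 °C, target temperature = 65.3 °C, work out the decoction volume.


V_dec = V_total·(T_target − T_start)/(T_boil − T_start)
V_dec = 23.1·(65.3 − 56.9)/(100 − 56.9)

4.5021 L


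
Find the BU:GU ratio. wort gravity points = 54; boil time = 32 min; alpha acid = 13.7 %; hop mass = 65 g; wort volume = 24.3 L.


U = 1.65·0.000125^(GP/1000)·(1−e^(−0.04t))/4.15;  IBU = (α/100)·m·U·1000/V;  BU:GU = IBU/GP
U = 1.65·0.000125^(54/1000)·(1−e^(−0.04·32))/4.15 = 0.1767
IBU = (13.7/100)·65·0.1767·1000/24.3 = 64.7458
BU:GU = 64.7458/54

1.1990


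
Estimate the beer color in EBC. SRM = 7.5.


EBC = SRM · 1.97
EBC = 7.5 · 1.97

14.7750 EBC


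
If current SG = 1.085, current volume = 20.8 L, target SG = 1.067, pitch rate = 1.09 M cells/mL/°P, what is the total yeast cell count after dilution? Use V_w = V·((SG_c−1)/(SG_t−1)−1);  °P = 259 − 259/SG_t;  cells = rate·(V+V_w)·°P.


V_w = 20.8·((1.085−1)/(1.067−1)−1) = 5.5881
V_final = 20.8 + 5.5881 = 26.3881
°P = 259 − 259/1.067 = 16.2634
cells = 1.09·26.3881·16.2634

467.7826 billion cells


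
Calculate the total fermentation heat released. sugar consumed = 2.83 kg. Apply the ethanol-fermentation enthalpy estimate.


Q = m_sugar · 590 kJ/kg
Q = 2.83 · 590

1669.7000 kJ


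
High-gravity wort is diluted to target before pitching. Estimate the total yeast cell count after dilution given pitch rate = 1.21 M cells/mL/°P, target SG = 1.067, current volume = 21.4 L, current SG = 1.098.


V_w = V·((SG_c−1)/(SG_t−1)−1);  °P = 259 − 259/SG_t;  cells = rate·(V+V_w)·°P
V_w = 21.4·((1.098−1)/(1.067−1)−1) = 9.9015
V_final = 21.4 + 9.9015 = 31.3015
°P = 259 − 259/1.067 = 16.2634
cells = 1.21·31.3015·16.2634

615.9714 billion cells


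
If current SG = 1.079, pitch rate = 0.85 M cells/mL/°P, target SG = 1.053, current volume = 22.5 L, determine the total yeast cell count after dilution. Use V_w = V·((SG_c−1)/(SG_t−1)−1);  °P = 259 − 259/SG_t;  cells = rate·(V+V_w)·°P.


V_w = 22.5·((1.079−1)/(1.053−1)−1) = 11.0377
V_final = 22.5 + 11.0377 = 33.5377
°P = 259 − 259/1.053 = 13.0361
cells = 0.85·33.5377·13.0361

371.6207 billion cells


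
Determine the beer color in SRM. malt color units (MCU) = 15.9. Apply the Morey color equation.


SRM = 1.4922 · MCU^0.6859
SRM = 1.4922 · 15.9^0.6859

9.9510 SRM


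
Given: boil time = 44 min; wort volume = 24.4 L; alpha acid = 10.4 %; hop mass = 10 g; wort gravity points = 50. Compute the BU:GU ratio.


U = 1.65·0.000125^(GP/1000)·(1−e^(−0.04t))/4.15;  IBU = (α/100)·m·U·1000/V;  BU:GU = IBU/GP
U = 1.65·0.000125^(50/1000)·(1−e^(−0.04·44))/4.15 = 0.2100
IBU = (10.4/100)·10·0.2100·1000/24.4 = 8.9522
BU:GU = 8.9522/50

0.1790


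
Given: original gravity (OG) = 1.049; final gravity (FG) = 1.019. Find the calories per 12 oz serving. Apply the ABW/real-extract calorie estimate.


ABW = (OG−FG)·131.25·0.79/FG;  °P = 259 − 259/SG (for OG→OE and FG→AE);  RE = 0.1808·OE + 0.8192·AE;  Cal = (6.9·ABW + 4·(RE−0.1))·FG·3.55
ABW = (1.049 − 1.019)·131.25·0.79/1.019 = 3.0526
OE = 259 − 259/1.049 = 12.0982 °P
AE = 259 − 259/1.019 = 4.8292 °P
RE = 0.1808·12.0982 + 0.8192·4.8292 = 6.1435 °P
Cal = (6.9·3.0526 + 4·(6.1435−0.1))·1.019·3.55

163.6426 kcal


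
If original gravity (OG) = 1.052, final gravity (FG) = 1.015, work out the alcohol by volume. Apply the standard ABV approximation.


ABV = (OG − FG) · 131.25
ABV = (1.052 − 1.015) · 131.25

4.8563 % ABV


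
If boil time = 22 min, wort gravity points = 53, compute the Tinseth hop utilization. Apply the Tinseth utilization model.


U = 1.65·0.000125^(GP/1000) · (1 − e^(−0.04·t))/4.15
bigness = 1.65·0.000125^(53/1000) = 1.0248
boil_factor = (1 − e^(−0.04·22))/4.15 = 0.1410
U = 1.0248 · 0.1410

0.1445


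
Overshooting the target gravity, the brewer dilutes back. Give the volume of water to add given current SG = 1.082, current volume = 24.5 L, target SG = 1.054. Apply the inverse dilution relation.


V_water = V·((SG_curr − 1)/(SG_target − 1) − 1)
V_water = 24.5·((1.082 − 1)/(1.054 − 1) − 1)

12.7037 L


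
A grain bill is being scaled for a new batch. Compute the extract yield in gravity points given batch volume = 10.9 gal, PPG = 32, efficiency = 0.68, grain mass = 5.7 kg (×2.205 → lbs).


points = lbs × PPG × eff / vol
lbs = 5.7 × 2.205 = 12.5685
points = 12.5685 × 32 × 0.68 / 10.9

25.0909 points


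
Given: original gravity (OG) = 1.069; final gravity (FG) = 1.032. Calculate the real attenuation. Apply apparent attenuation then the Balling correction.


AA = (OG−FG)/(OG−1)·100;  RA = AA·0.8192
AA = (1.069 − 1.032)/(1.069 − 1)·100 = 53.6232
RA = 53.6232·0.8192

43.9281 %


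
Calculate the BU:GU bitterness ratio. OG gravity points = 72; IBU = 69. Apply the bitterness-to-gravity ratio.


BU:GU = IBU / OG_points
BU:GU = 69 / 72

0.9583


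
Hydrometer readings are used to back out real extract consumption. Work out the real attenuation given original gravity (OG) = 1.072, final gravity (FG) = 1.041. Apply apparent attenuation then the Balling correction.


AA = (OG−FG)/(OG−1)·100;  RA = AA·0.8192
AA = (1.072 − 1.041)/(1.072 − 1)·100 = 43.0556
RA = 43.0556·0.8192

35.2711 %


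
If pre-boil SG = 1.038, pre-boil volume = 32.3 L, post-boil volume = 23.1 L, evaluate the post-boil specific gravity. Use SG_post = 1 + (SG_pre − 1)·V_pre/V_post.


pts_pre = (1.038 − 1)·1000 = 38.0000
pts_post = 38.0000·32.3/23.1 = 53.1342
SG_post = 1 + 53.1342/1000

1.0531


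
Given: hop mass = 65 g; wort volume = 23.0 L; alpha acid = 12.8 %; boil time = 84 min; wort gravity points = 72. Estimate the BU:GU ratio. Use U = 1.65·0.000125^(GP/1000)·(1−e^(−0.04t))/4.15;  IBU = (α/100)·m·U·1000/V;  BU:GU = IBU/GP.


U = 1.65·0.000125^(72/1000)·(1−e^(−0.04·84))/4.15 = 0.2009
IBU = (12.8/100)·65·0.2009·1000/23.0 = 72.6868
BU:GU = 72.6868/72

1.0095


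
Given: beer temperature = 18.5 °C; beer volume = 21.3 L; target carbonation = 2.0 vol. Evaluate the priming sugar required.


residual = 14.695·(0.01821 + 0.09011·e^(−0.04·T));  sugar = (target − residual)·4.0·V
residual = 14.695·(0.01821 + 0.09011·e^(−0.04·18.5)) = 0.8994
sugar = (2.0 − 0.8994)·4.0·21.3

93.7733 g


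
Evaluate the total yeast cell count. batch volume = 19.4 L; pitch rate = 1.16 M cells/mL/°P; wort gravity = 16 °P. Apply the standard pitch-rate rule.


cells (billions) = rate · V_L · °P
cells = 1.16 · 19.4 · 16

360.0640 billion cells


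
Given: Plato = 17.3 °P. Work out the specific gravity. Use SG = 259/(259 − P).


SG = 259/(259 − 17.3)

1.0716


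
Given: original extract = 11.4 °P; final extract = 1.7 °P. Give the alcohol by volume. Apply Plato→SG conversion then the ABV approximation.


SG = 259/(259 − P);  ABV = (OG − FG)·131.25
OG = 259/(259 − 11.4) = 1.0460
FG = 259/(259 − 1.7) = 1.0066
ABV = (1.0460 − 1.0066)·131.25

5.1758 % ABV


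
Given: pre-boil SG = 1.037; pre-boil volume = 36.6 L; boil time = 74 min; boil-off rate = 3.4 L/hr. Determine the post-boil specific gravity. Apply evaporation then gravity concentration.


V_post = V_pre − rate·(t/60);  SG_post = 1 + (SG_pre−1)·V_pre/V_post
V_post = 36.6 − 3.4·(74/60) = 32.4067
SG_post = 1 + (1.037 − 1)·36.6/32.4067

1.0418


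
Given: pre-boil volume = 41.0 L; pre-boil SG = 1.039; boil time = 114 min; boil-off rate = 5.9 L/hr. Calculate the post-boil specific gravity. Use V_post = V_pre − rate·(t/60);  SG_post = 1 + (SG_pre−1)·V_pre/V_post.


V_post = 41.0 − 5.9·(114/60) = 29.7900
SG_post = 1 + (1.039 − 1)·41.0/29.7900

1.0537


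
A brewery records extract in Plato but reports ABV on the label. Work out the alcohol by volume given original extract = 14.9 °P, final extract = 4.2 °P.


SG = 259/(259 − P);  ABV = (OG − FG)·131.25
OG = 259/(259 − 14.9) = 1.0610
FG = 259/(259 − 4.2) = 1.0165
ABV = (1.0610 − 1.0165)·131.25

5.8481 % ABV


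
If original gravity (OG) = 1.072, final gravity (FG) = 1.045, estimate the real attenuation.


AA = (OG−FG)/(OG−1)·100;  RA = AA·0.8192
AA = (1.072 − 1.045)/(1.072 − 1)·100 = 37.5000
RA = 37.5000·0.8192

30.7200 %


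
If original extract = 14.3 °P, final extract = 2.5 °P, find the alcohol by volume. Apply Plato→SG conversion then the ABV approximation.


SG = 259/(259 − P);  ABV = (OG − FG)·131.25
OG = 259/(259 − 14.3) = 1.0584
FG = 259/(259 − 2.5) = 1.0097
ABV = (1.0584 − 1.0097)·131.25

6.3909 % ABV


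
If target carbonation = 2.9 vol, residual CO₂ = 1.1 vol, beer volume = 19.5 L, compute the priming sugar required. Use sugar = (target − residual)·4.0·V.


sugar = (2.9 − 1.1)·4.0·19.5

140.4000 g


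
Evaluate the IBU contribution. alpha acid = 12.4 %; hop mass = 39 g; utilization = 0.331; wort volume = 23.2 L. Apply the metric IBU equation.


IBU = (α/100)·mass·U·1000 / V
IBU = (12.4/100)·39·0.331·1000 / 23.2

68.9964 IBU


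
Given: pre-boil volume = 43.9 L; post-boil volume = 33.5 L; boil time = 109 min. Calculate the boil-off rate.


rate = (V_pre − V_post) / (t_min/60)
rate = (43.9 − 33.5) / (109/60)

5.7248 L/hr


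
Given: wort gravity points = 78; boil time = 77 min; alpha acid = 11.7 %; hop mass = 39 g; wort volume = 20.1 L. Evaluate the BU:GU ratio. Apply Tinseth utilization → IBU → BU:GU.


U = 1.65·0.000125^(GP/1000)·(1−e^(−0.04t))/4.15;  IBU = (α/100)·m·U·1000/V;  BU:GU = IBU/GP
U = 1.65·0.000125^(78/1000)·(1−e^(−0.04·77))/4.15 = 0.1882
IBU = (11.7/100)·39·0.1882·1000/20.1 = 42.7185
BU:GU = 42.7185/78

0.5477


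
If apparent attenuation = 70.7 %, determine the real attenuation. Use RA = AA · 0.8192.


RA = 70.7 · 0.8192

57.9174 %


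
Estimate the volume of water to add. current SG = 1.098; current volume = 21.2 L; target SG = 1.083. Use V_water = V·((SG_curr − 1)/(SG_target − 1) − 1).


V_water = 21.2·((1.098 − 1)/(1.083 − 1) − 1)

3.8313 L


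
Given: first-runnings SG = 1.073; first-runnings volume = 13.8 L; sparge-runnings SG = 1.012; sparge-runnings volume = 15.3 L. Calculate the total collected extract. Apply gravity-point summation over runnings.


total = Σ (SG_i − 1)·1000·V_i
first = (1.073 − 1)·1000·13.8 = 1007.4000
sparge = (1.012 − 1)·1000·15.3 = 183.6000
total = 1007.4000 + 183.6000

1191.0000 gravity·L


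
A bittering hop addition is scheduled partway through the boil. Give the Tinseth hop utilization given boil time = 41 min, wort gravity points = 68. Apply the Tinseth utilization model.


U = 1.65·0.000125^(GP/1000) · (1 − e^(−0.04·t))/4.15
bigness = 1.65·0.000125^(68/1000) = 0.8955
boil_factor = (1 − e^(−0.04·41))/4.15 = 0.1942
U = 0.8955 · 0.1942

0.1739


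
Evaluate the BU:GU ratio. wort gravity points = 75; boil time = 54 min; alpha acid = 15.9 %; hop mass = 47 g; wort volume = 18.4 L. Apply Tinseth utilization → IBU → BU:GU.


U = 1.65·0.000125^(GP/1000)·(1−e^(−0.04t))/4.15;  IBU = (α/100)·m·U·1000/V;  BU:GU = IBU/GP
U = 1.65·0.000125^(75/1000)·(1−e^(−0.04·54))/4.15 = 0.1793
IBU = (15.9/100)·47·0.1793·1000/18.4 = 72.8056
BU:GU = 72.8056/75

0.9707


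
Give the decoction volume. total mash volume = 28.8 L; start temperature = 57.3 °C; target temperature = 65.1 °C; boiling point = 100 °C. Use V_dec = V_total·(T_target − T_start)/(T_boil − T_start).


V_dec = 28.8·(65.1 − 57.3)/(100 − 57.3)

5.2609 L


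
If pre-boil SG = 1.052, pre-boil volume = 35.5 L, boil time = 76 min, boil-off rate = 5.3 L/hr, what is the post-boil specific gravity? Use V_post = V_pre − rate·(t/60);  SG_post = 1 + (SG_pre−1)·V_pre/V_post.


V_post = 35.5 − 5.3·(76/60) = 28.7867
SG_post = 1 + (1.052 − 1)·35.5/28.7867

1.0641


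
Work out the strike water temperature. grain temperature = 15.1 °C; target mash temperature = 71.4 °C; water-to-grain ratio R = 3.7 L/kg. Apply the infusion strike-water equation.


T_strike = (0.41/R)·(T_mash − T_grain) + T_mash
T_strike = (0.41/3.7)·(71.4 − 15.1) + 71.4

77.6386 °C


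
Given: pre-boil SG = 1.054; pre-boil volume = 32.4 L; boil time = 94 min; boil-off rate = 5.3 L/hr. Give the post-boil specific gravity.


V_post = V_pre − rate·(t/60);  SG_post = 1 + (SG_pre−1)·V_pre/V_post
V_post = 32.4 − 5.3·(94/60) = 24.0967
SG_post = 1 + (1.054 − 1)·32.4/24.0967

1.0726


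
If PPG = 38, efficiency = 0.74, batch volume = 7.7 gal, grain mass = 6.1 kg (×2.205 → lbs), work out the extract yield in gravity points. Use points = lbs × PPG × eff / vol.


lbs = 6.1 × 2.205 = 13.4505
points = 13.4505 × 38 × 0.74 / 7.7

49.1205 points


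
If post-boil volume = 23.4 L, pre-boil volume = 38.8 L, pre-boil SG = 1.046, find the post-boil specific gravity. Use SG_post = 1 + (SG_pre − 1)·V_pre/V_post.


pts_pre = (1.046 − 1)·1000 = 46.0000
pts_post = 46.0000·38.8/23.4 = 76.2735
SG_post = 1 + 76.2735/1000

1.0763


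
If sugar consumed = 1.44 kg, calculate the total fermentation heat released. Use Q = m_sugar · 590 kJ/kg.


Q = 1.44 · 590

849.6000 kJ


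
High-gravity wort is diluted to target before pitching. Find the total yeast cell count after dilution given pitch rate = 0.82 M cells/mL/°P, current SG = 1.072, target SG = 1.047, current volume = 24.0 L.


V_w = V·((SG_c−1)/(SG_t−1)−1);  °P = 259 − 259/SG_t;  cells = rate·(V+V_w)·°P
V_w = 24.0·((1.072−1)/(1.047−1)−1) = 12.7660
V_final = 24.0 + 12.7660 = 36.7660
°P = 259 − 259/1.047 = 11.6266
cells = 0.82·36.7660·11.6266

350.5183 billion cells


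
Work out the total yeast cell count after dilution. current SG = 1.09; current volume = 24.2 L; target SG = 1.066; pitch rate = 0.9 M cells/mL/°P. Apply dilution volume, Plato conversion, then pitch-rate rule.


V_w = V·((SG_c−1)/(SG_t−1)−1);  °P = 259 − 259/SG_t;  cells = rate·(V+V_w)·°P
V_w = 24.2·((1.09−1)/(1.066−1)−1) = 8.8000
V_final = 24.2 + 8.8000 = 33.0000
°P = 259 − 259/1.066 = 16.0356
cells = 0.9·33.0000·16.0356

476.2587 billion cells


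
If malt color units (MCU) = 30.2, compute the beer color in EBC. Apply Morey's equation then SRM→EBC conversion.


SRM = 1.4922·MCU^0.6859;  EBC = SRM·1.97
SRM = 1.4922·30.2^0.6859 = 15.4513
EBC = 15.4513·1.97

30.4390 EBC


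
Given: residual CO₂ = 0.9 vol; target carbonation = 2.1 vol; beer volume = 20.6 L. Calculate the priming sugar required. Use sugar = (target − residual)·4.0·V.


sugar = (2.1 − 0.9)·4.0·20.6

98.8800 g


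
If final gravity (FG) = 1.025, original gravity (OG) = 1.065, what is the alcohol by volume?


ABV = (OG − FG) · 131.25
ABV = (1.065 − 1.025) · 131.25

5.2500 % ABV


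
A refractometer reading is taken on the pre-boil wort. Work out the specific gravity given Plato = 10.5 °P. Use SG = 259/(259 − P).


SG = 259/(259 − 10.5)

1.0423


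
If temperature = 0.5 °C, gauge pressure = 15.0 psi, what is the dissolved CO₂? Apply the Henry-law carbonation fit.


vols = (P + 14.695)·(0.01821 + 0.09011·e^(−0.04·T))
vols = (15.0 + 14.695)·(0.01821 + 0.09011·e^(−0.04·0.5))

3.1636 volumes


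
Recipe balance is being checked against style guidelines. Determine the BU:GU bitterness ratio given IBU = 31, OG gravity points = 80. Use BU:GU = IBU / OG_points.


BU:GU = 31 / 80

0.3875


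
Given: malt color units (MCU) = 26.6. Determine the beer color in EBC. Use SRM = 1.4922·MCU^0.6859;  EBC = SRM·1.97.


SRM = 1.4922·26.6^0.6859 = 14.1629
EBC = 14.1629·1.97

27.9010 EBC


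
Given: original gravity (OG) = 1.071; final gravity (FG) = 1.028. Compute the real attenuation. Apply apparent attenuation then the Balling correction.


AA = (OG−FG)/(OG−1)·100;  RA = AA·0.8192
AA = (1.071 − 1.028)/(1.071 − 1)·100 = 60.5634
RA = 60.5634·0.8192

49.6135 %


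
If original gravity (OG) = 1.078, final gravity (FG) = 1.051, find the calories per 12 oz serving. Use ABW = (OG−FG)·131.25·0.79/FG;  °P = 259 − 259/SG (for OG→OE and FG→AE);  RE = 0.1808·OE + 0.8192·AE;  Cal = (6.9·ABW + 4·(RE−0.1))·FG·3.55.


ABW = (1.078 − 1.051)·131.25·0.79/1.051 = 2.6637
OE = 259 − 259/1.078 = 18.7403 °P
AE = 259 − 259/1.051 = 12.5680 °P
RE = 0.1808·18.7403 + 0.8192·12.5680 = 13.6840 °P
Cal = (6.9·2.6637 + 4·(13.6840−0.1))·1.051·3.55

271.3052 kcal


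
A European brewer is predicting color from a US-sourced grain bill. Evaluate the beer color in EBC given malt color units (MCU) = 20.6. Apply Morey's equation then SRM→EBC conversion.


SRM = 1.4922·MCU^0.6859;  EBC = SRM·1.97
SRM = 1.4922·20.6^0.6859 = 11.8853
EBC = 11.8853·1.97

23.4140 EBC


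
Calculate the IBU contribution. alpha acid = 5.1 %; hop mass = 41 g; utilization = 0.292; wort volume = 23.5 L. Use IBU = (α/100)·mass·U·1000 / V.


IBU = (5.1/100)·41·0.292·1000 / 23.5

25.9818 IBU


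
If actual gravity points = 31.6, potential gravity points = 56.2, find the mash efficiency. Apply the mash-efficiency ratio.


efficiency = actual / potential × 100
efficiency = 31.6 / 56.2 × 100

56.2278 %


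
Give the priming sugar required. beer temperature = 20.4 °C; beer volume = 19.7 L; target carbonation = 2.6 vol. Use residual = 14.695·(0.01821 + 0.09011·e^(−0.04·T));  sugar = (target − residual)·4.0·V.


residual = 14.695·(0.01821 + 0.09011·e^(−0.04·20.4)) = 0.8531
sugar = (2.6 − 0.8531)·4.0·19.7

137.6527 g


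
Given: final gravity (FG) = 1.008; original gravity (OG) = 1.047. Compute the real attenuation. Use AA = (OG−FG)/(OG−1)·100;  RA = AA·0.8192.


AA = (1.047 − 1.008)/(1.047 − 1)·100 = 82.9787
RA = 82.9787·0.8192

67.9762 %


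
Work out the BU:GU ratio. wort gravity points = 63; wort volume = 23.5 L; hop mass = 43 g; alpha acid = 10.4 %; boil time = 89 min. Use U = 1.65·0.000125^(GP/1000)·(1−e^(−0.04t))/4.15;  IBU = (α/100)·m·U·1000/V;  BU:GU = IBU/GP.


U = 1.65·0.000125^(63/1000)·(1−e^(−0.04·89))/4.15 = 0.2193
IBU = (10.4/100)·43·0.2193·1000/23.5 = 41.7297
BU:GU = 41.7297/63

0.6624


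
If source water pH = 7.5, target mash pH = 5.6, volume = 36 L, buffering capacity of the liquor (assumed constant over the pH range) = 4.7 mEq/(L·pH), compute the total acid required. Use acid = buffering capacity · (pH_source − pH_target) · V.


acid = 4.7 · (7.5 − 5.6) · 36

321.4800 mEq


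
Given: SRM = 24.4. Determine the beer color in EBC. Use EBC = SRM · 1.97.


EBC = 24.4 · 1.97

48.0680 EBC


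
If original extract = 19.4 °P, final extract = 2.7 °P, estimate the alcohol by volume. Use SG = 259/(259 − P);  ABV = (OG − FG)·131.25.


OG = 259/(259 − 19.4) = 1.0810
FG = 259/(259 − 2.7) = 1.0105
ABV = (1.0810 − 1.0105)·131.25

9.2444 % ABV


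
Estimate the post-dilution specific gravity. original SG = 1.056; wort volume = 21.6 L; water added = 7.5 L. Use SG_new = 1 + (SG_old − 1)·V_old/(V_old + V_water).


pts = (1.056 − 1)·1000·21.6/(21.6 + 7.5) = 41.5670
SG_new = 1 + 41.5670/1000

1.0416


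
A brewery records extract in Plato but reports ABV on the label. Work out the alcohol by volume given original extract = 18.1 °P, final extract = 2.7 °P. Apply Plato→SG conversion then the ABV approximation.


SG = 259/(259 − P);  ABV = (OG − FG)·131.25
OG = 259/(259 − 18.1) = 1.0751
FG = 259/(259 − 2.7) = 1.0105
ABV = (1.0751 − 1.0105)·131.25

8.4788 % ABV


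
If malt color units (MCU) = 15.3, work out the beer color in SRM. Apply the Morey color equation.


SRM = 1.4922 · MCU^0.6859
SRM = 1.4922 · 15.3^0.6859

9.6919 SRM


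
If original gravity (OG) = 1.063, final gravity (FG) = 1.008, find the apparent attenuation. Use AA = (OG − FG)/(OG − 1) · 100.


AA = (1.063 − 1.008)/(1.063 − 1) · 100

87.3016 %


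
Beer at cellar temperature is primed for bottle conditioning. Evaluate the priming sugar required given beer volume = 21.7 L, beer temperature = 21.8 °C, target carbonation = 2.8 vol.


residual = 14.695·(0.01821 + 0.09011·e^(−0.04·T));  sugar = (target − residual)·4.0·V
residual = 14.695·(0.01821 + 0.09011·e^(−0.04·21.8)) = 0.8212
sugar = (2.8 − 0.8212)·4.0·21.7

171.7556 g


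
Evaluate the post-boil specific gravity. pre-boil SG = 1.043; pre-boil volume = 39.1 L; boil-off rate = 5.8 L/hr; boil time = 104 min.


V_post = V_pre − rate·(t/60);  SG_post = 1 + (SG_pre−1)·V_pre/V_post
V_post = 39.1 − 5.8·(104/60) = 29.0467
SG_post = 1 + (1.043 − 1)·39.1/29.0467

1.0579


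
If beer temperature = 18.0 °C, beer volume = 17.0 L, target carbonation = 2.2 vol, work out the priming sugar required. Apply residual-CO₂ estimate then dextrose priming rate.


residual = 14.695·(0.01821 + 0.09011·e^(−0.04·T));  sugar = (target − residual)·4.0·V
residual = 14.695·(0.01821 + 0.09011·e^(−0.04·18.0)) = 0.9121
sugar = (2.2 − 0.9121)·4.0·17.0

87.5747 g


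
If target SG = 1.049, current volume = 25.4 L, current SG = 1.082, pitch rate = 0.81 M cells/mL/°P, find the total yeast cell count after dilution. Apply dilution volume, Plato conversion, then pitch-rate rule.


V_w = V·((SG_c−1)/(SG_t−1)−1);  °P = 259 − 259/SG_t;  cells = rate·(V+V_w)·°P
V_w = 25.4·((1.082−1)/(1.049−1)−1) = 17.1061
V_final = 25.4 + 17.1061 = 42.5061
°P = 259 − 259/1.049 = 12.0982
cells = 0.81·42.5061·12.0982

416.5401 billion cells


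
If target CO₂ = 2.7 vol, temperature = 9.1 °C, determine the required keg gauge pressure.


psi = vols/(0.01821 + 0.09011·e^(−0.04·T)) − 14.695
psi = 2.7/(0.01821 + 0.09011·e^(−0.04·9.1)) − 14.695

18.7098 psi


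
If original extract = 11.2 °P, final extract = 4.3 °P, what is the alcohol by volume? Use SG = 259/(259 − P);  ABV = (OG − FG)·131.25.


OG = 259/(259 − 11.2) = 1.0452
FG = 259/(259 − 4.3) = 1.0169
ABV = (1.0452 − 1.0169)·131.25

3.7164 % ABV


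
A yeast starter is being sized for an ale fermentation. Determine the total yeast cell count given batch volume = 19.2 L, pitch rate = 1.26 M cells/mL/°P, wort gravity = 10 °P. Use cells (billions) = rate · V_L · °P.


cells = 1.26 · 19.2 · 10

241.9200 billion cells


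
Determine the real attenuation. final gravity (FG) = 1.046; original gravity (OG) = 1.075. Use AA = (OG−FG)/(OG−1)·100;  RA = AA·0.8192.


AA = (1.075 − 1.046)/(1.075 − 1)·100 = 38.6667
RA = 38.6667·0.8192

31.6757 %


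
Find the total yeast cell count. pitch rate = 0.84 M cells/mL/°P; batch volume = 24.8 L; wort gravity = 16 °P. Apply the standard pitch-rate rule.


cells (billions) = rate · V_L · °P
cells = 0.84 · 24.8 · 16

333.3120 billion cells


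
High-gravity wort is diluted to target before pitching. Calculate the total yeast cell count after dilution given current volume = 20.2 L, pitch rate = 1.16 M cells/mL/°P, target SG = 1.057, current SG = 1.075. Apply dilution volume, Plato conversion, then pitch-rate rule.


V_w = V·((SG_c−1)/(SG_t−1)−1);  °P = 259 − 259/SG_t;  cells = rate·(V+V_w)·°P
V_w = 20.2·((1.075−1)/(1.057−1)−1) = 6.3789
V_final = 20.2 + 6.3789 = 26.5789
°P = 259 − 259/1.057 = 13.9669
cells = 1.16·26.5789·13.9669

430.6212 billion cells


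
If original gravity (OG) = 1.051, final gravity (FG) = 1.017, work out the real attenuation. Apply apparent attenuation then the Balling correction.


AA = (OG−FG)/(OG−1)·100;  RA = AA·0.8192
AA = (1.051 − 1.017)/(1.051 − 1)·100 = 66.6667
RA = 66.6667·0.8192

54.6133 %


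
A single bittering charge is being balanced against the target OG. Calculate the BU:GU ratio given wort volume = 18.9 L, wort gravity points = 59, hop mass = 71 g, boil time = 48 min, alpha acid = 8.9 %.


U = 1.65·0.000125^(GP/1000)·(1−e^(−0.04t))/4.15;  IBU = (α/100)·m·U·1000/V;  BU:GU = IBU/GP
U = 1.65·0.000125^(59/1000)·(1−e^(−0.04·48))/4.15 = 0.1997
IBU = (8.9/100)·71·0.1997·1000/18.9 = 66.7558
BU:GU = 66.7558/59

1.1315


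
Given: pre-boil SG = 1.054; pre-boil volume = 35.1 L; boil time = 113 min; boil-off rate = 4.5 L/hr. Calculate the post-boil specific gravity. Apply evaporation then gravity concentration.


V_post = V_pre − rate·(t/60);  SG_post = 1 + (SG_pre−1)·V_pre/V_post
V_post = 35.1 − 4.5·(113/60) = 26.6250
SG_post = 1 + (1.054 − 1)·35.1/26.6250

1.0712


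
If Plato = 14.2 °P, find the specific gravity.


SG = 259/(259 − P)
SG = 259/(259 − 14.2)

1.0580


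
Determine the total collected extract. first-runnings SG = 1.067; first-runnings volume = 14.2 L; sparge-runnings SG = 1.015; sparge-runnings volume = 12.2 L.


total = Σ (SG_i − 1)·1000·V_i
first = (1.067 − 1)·1000·14.2 = 951.4000
sparge = (1.015 − 1)·1000·12.2 = 183.0000
total = 951.4000 + 183.0000

1134.4000 gravity·L


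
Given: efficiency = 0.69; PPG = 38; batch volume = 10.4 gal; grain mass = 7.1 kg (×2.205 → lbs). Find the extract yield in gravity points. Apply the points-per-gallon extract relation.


points = lbs × PPG × eff / vol
lbs = 7.1 × 2.205 = 15.6555
points = 15.6555 × 38 × 0.69 / 10.4

39.4699 points


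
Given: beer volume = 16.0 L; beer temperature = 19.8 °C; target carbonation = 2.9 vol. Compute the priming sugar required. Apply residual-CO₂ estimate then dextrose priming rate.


residual = 14.695·(0.01821 + 0.09011·e^(−0.04·T));  sugar = (target − residual)·4.0·V
residual = 14.695·(0.01821 + 0.09011·e^(−0.04·19.8)) = 0.8674
sugar = (2.9 − 0.8674)·4.0·16.0

130.0889 g


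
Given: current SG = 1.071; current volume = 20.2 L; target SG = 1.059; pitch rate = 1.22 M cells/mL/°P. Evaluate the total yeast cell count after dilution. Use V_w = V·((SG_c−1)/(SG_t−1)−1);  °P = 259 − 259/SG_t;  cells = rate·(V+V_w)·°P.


V_w = 20.2·((1.071−1)/(1.059−1)−1) = 4.1085
V_final = 20.2 + 4.1085 = 24.3085
°P = 259 − 259/1.059 = 14.4297
cells = 1.22·24.3085·14.4297

427.9306 billion cells


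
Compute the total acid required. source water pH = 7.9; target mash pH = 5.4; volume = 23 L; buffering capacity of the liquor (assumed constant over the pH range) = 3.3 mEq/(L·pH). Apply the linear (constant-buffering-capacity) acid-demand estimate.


acid = buffering capacity · (pH_source − pH_target) · V
acid = 3.3 · (7.9 − 5.4) · 23

189.7500 mEq


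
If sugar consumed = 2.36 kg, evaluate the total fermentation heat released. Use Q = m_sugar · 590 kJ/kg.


Q = 2.36 · 590

1392.4000 kJ


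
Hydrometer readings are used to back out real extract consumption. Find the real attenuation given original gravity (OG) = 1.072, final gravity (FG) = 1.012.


AA = (OG−FG)/(OG−1)·100;  RA = AA·0.8192
AA = (1.072 − 1.012)/(1.072 − 1)·100 = 83.3333
RA = 83.3333·0.8192

68.2667 %


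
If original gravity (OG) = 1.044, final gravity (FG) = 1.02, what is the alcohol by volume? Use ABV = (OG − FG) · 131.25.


ABV = (1.044 − 1.02) · 131.25

3.1500 % ABV


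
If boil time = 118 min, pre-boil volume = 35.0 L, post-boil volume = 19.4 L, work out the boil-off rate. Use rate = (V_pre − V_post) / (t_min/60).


rate = (35.0 − 19.4) / (118/60)

7.9322 L/hr


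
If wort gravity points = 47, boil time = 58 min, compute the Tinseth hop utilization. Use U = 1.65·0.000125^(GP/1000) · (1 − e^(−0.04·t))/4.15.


bigness = 1.65·0.000125^(47/1000) = 1.0815
boil_factor = (1 − e^(−0.04·58))/4.15 = 0.2173
U = 1.0815 · 0.2173

0.2350


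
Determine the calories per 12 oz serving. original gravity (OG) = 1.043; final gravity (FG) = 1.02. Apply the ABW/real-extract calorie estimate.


ABW = (OG−FG)·131.25·0.79/FG;  °P = 259 − 259/SG (for OG→OE and FG→AE);  RE = 0.1808·OE + 0.8192·AE;  Cal = (6.9·ABW + 4·(RE−0.1))·FG·3.55
ABW = (1.043 − 1.02)·131.25·0.79/1.02 = 2.3381
OE = 259 − 259/1.043 = 10.6779 °P
AE = 259 − 259/1.02 = 5.0784 °P
RE = 0.1808·10.6779 + 0.8192·5.0784 = 6.0908 °P
Cal = (6.9·2.3381 + 4·(6.0908−0.1))·1.02·3.55

145.1868 kcal


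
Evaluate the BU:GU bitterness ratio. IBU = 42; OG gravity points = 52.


BU:GU = IBU / OG_points
BU:GU = 42 / 52

0.8077


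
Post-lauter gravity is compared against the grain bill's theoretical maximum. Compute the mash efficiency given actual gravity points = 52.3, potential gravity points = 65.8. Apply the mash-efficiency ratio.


efficiency = actual / potential × 100
efficiency = 52.3 / 65.8 × 100

79.4833 %


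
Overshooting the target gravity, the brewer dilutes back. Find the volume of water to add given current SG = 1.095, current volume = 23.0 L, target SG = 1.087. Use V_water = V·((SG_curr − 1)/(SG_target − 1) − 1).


V_water = 23.0·((1.095 − 1)/(1.087 − 1) − 1)

2.1149 L


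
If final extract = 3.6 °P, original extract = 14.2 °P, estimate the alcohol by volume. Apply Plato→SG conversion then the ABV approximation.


SG = 259/(259 − P);  ABV = (OG − FG)·131.25
OG = 259/(259 − 14.2) = 1.0580
FG = 259/(259 − 3.6) = 1.0141
ABV = (1.0580 − 1.0141)·131.25

5.7633 % ABV


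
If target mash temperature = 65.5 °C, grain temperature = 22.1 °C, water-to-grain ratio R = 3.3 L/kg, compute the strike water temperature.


T_strike = (0.41/R)·(T_mash − T_grain) + T_mash
T_strike = (0.41/3.3)·(65.5 − 22.1) + 65.5

70.8921 °C


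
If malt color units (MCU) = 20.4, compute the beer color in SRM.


SRM = 1.4922 · MCU^0.6859
SRM = 1.4922 · 20.4^0.6859

11.8060 SRM


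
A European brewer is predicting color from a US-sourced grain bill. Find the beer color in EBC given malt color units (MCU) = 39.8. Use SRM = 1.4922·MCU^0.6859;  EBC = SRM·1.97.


SRM = 1.4922·39.8^0.6859 = 18.6718
EBC = 18.6718·1.97

36.7835 EBC


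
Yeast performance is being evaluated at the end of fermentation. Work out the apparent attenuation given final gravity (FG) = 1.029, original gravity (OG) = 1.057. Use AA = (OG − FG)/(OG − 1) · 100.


AA = (1.057 − 1.029)/(1.057 − 1) · 100

49.1228 %


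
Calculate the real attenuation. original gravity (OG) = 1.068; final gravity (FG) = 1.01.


AA = (OG−FG)/(OG−1)·100;  RA = AA·0.8192
AA = (1.068 − 1.01)/(1.068 − 1)·100 = 85.2941
RA = 85.2941·0.8192

69.8729 %


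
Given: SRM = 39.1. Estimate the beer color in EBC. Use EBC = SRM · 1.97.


EBC = 39.1 · 1.97

77.0270 EBC


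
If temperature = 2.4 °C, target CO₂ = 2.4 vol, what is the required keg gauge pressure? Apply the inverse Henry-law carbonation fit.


psi = vols/(0.01821 + 0.09011·e^(−0.04·T)) − 14.695
psi = 2.4/(0.01821 + 0.09011·e^(−0.04·2.4)) − 14.695

9.2878 psi


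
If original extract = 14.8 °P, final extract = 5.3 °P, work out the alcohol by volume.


SG = 259/(259 − P);  ABV = (OG − FG)·131.25
OG = 259/(259 − 14.8) = 1.0606
FG = 259/(259 − 5.3) = 1.0209
ABV = (1.0606 − 1.0209)·131.25

5.2126 % ABV


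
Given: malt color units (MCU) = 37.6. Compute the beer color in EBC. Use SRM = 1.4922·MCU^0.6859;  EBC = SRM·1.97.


SRM = 1.4922·37.6^0.6859 = 17.9576
EBC = 17.9576·1.97

35.3765 EBC


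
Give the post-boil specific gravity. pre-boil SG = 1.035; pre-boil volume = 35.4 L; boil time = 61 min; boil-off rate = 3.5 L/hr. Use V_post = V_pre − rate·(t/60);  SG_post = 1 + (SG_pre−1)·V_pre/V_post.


V_post = 35.4 − 3.5·(61/60) = 31.8417
SG_post = 1 + (1.035 − 1)·35.4/31.8417

1.0389


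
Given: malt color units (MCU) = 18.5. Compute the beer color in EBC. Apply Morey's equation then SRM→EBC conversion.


SRM = 1.4922·MCU^0.6859;  EBC = SRM·1.97
SRM = 1.4922·18.5^0.6859 = 11.0403
EBC = 11.0403·1.97

21.7494 EBC


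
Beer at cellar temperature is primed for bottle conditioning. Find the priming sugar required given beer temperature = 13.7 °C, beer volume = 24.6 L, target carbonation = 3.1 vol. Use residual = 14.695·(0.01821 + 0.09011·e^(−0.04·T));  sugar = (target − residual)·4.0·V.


residual = 14.695·(0.01821 + 0.09011·e^(−0.04·13.7)) = 1.0331
sugar = (3.1 − 1.0331)·4.0·24.6

203.3827 g


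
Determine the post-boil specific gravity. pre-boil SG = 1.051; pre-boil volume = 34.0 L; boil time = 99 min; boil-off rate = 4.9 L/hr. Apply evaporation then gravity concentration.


V_post = V_pre − rate·(t/60);  SG_post = 1 + (SG_pre−1)·V_pre/V_post
V_post = 34.0 − 4.9·(99/60) = 25.9150
SG_post = 1 + (1.051 − 1)·34.0/25.9150

1.0669


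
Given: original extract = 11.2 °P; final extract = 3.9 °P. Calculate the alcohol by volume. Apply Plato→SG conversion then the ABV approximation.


SG = 259/(259 − P);  ABV = (OG − FG)·131.25
OG = 259/(259 − 11.2) = 1.0452
FG = 259/(259 − 3.9) = 1.0153
ABV = (1.0452 − 1.0153)·131.25

3.9256 % ABV


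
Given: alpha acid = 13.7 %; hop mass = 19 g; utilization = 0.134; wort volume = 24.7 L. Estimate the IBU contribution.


IBU = (α/100)·mass·U·1000 / V
IBU = (13.7/100)·19·0.134·1000 / 24.7

14.1215 IBU


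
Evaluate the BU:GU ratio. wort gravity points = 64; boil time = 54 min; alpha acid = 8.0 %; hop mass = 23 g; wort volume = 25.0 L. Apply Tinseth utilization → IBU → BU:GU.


U = 1.65·0.000125^(GP/1000)·(1−e^(−0.04t))/4.15;  IBU = (α/100)·m·U·1000/V;  BU:GU = IBU/GP
U = 1.65·0.000125^(64/1000)·(1−e^(−0.04·54))/4.15 = 0.1979
IBU = (8.0/100)·23·0.1979·1000/25.0 = 14.5646
BU:GU = 14.5646/64

0.2276


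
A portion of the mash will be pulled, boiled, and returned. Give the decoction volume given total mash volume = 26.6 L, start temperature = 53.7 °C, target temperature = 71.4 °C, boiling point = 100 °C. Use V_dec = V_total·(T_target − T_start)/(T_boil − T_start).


V_dec = 26.6·(71.4 − 53.7)/(100 − 53.7)

10.1689 L


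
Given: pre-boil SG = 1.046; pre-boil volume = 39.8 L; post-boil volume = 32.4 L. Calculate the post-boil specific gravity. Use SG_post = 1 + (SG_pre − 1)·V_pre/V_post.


pts_pre = (1.046 − 1)·1000 = 46.0000
pts_post = 46.0000·39.8/32.4 = 56.5062
SG_post = 1 + 56.5062/1000

1.0565


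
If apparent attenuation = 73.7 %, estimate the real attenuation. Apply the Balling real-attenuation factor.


RA = AA · 0.8192
RA = 73.7 · 0.8192

60.3750 %


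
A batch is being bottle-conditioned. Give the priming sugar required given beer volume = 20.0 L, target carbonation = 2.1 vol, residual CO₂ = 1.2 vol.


sugar = (target − residual)·4.0·V
sugar = (2.1 − 1.2)·4.0·20.0

72.0000 g


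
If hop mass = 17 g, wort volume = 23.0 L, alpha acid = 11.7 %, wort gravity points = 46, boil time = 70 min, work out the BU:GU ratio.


U = 1.65·0.000125^(GP/1000)·(1−e^(−0.04t))/4.15;  IBU = (α/100)·m·U·1000/V;  BU:GU = IBU/GP
U = 1.65·0.000125^(46/1000)·(1−e^(−0.04·70))/4.15 = 0.2470
IBU = (11.7/100)·17·0.2470·1000/23.0 = 21.3577
BU:GU = 21.3577/46

0.4643


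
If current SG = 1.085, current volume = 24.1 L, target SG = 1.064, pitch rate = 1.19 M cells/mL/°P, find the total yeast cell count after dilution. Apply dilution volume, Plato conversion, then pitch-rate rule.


V_w = V·((SG_c−1)/(SG_t−1)−1);  °P = 259 − 259/SG_t;  cells = rate·(V+V_w)·°P
V_w = 24.1·((1.085−1)/(1.064−1)−1) = 7.9078
V_final = 24.1 + 7.9078 = 32.0078
°P = 259 − 259/1.064 = 15.5789
cells = 1.19·32.0078·15.5789

593.3912 billion cells


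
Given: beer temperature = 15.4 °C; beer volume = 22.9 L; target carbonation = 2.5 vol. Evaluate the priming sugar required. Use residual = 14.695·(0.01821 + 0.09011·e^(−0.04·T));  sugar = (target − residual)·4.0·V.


residual = 14.695·(0.01821 + 0.09011·e^(−0.04·15.4)) = 0.9828
sugar = (2.5 − 0.9828)·4.0·22.9

138.9774 g


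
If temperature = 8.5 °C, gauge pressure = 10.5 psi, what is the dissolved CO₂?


vols = (P + 14.695)·(0.01821 + 0.09011·e^(−0.04·T))
vols = (10.5 + 14.695)·(0.01821 + 0.09011·e^(−0.04·8.5))

2.0747 volumes


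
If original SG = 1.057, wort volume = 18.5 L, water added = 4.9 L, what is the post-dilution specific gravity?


SG_new = 1 + (SG_old − 1)·V_old/(V_old + V_water)
pts = (1.057 − 1)·1000·18.5/(18.5 + 4.9) = 45.0641
SG_new = 1 + 45.0641/1000

1.0451


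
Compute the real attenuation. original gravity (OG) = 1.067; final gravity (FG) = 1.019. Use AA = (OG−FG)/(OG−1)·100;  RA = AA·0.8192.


AA = (1.067 − 1.019)/(1.067 − 1)·100 = 71.6418
RA = 71.6418·0.8192

58.6890 %


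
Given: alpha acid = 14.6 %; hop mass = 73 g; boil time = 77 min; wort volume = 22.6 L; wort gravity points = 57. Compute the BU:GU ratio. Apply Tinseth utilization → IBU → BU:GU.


U = 1.65·0.000125^(GP/1000)·(1−e^(−0.04t))/4.15;  IBU = (α/100)·m·U·1000/V;  BU:GU = IBU/GP
U = 1.65·0.000125^(57/1000)·(1−e^(−0.04·77))/4.15 = 0.2273
IBU = (14.6/100)·73·0.2273·1000/22.6 = 107.1751
BU:GU = 107.1751/57

1.8803
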